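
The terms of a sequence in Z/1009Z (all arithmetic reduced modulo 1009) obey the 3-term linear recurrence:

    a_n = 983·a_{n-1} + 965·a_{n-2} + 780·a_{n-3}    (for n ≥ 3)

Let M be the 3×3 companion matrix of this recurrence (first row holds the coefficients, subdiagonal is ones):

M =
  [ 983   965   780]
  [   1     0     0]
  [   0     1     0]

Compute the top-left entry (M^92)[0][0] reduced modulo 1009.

(M^92)[0][0] is the top entry after applying M 92 times to the unit state (1, 0, 0). Equivalently it is h_{94} for the auxiliary sequence (h_n) obeying the same recurrence with h_2 = 1 and h_i = 0 for 0 ≤ i < 2:
h_3 = 983·1 + 965·0 + 780·0 = 983
h_4 = 983·983 + 965·1 + 780·0 = 632
h_5 = 983·632 + 965·983 + 780·1 = 627
h_6 = 983·627 + 965·632 + 780·983 = 186
h_7 = 983·186 + 965·627 + 780·632 = 432
h_8 = 983·432 + 965·186 + 780·627 = 459
h_9 = 983·459 + 965·432 + 780·186 = 121
h_10 = 983·121 + 965·459 + 780·432 = 828
h_11 = 983·828 + 965·121 + 780·459 = 216
h_12 = 983·216 + 965·828 + 780·121 = 873
h_13 = 983·873 + 965·216 + 780·828 = 166
h_14 = 983·166 + 965·873 + 780·216 = 636
h_15 = 983·636 + 965·166 + 780·873 = 241
h_16 = 983·241 + 965·636 + 780·166 = 384
h_17 = 983·384 + 965·241 + 780·636 = 253
h_18 = 983·253 + 965·384 + 780·241 = 39
h_19 = 983·39 + 965·253 + 780·384 = 818
h_20 = 983·818 + 965·39 + 780·253 = 808
h_21 = 983·808 + 965·818 + 780·39 = 663
h_22 = 983·663 + 965·808 + 780·818 = 30
h_23 = 983·30 + 965·663 + 780·808 = 942
h_24 = 983·942 + 965·30 + 780·663 = 954
h_25 = 983·954 + 965·942 + 780·30 = 535
h_26 = 983·535 + 965·954 + 780·942 = 826
h_27 = 983·826 + 965·535 + 780·954 = 876
h_28 = 983·876 + 965·826 + 780·535 = 994
h_29 = 983·994 + 965·876 + 780·826 = 726
h_30 = 983·726 + 965·994 + 780·876 = 133
h_31 = 983·133 + 965·726 + 780·994 = 321
h_32 = 983·321 + 965·133 + 780·726 = 159
h_33 = 983·159 + 965·321 + 780·133 = 726
h_34 = 983·726 + 965·159 + 780·321 = 510
h_35 = 983·510 + 965·726 + 780·159 = 114
h_36 = 983·114 + 965·510 + 780·726 = 52
h_37 = 983·52 + 965·114 + 780·510 = 949
h_38 = 983·949 + 965·52 + 780·114 = 409
h_39 = 983·409 + 965·949 + 780·52 = 278
h_40 = 983·278 + 965·409 + 780·949 = 624
h_41 = 983·624 + 965·278 + 780·409 = 981
h_42 = 983·981 + 965·624 + 780·278 = 420
h_43 = 983·420 + 965·981 + 780·624 = 784
h_44 = 983·784 + 965·420 + 780·981 = 845
h_45 = 983·845 + 965·784 + 780·420 = 722
h_46 = 983·722 + 965·845 + 780·784 = 618
h_47 = 983·618 + 965·722 + 780·845 = 819
h_48 = 983·819 + 965·618 + 780·722 = 84
h_49 = 983·84 + 965·819 + 780·618 = 869
h_50 = 983·869 + 965·84 + 780·819 = 67
h_51 = 983·67 + 965·869 + 780·84 = 317
h_52 = 983·317 + 965·67 + 780·869 = 690
h_53 = 983·690 + 965·317 + 780·67 = 192
h_54 = 983·192 + 965·690 + 780·317 = 18
h_55 = 983·18 + 965·192 + 780·690 = 568
h_56 = 983·568 + 965·18 + 780·192 = 3
h_57 = 983·3 + 965·568 + 780·18 = 69
h_58 = 983·69 + 965·3 + 780·568 = 181
h_59 = 983·181 + 965·69 + 780·3 = 652
h_60 = 983·652 + 965·181 + 780·69 = 652
h_61 = 983·652 + 965·652 + 780·181 = 694
h_62 = 983·694 + 965·652 + 780·652 = 715
h_63 = 983·715 + 965·694 + 780·652 = 339
h_64 = 983·339 + 965·715 + 780·694 = 582
h_65 = 983·582 + 965·339 + 780·715 = 954
h_66 = 983·954 + 965·582 + 780·339 = 100
h_67 = 983·100 + 965·954 + 780·582 = 739
h_68 = 983·739 + 965·100 + 780·954 = 80
h_69 = 983·80 + 965·739 + 780·100 = 17
h_70 = 983·17 + 965·80 + 780·739 = 355
h_71 = 983·355 + 965·17 + 780·80 = 963
h_72 = 983·963 + 965·355 + 780·17 = 854
h_73 = 983·854 + 965·963 + 780·355 = 434
h_74 = 983·434 + 965·854 + 780·963 = 16
h_75 = 983·16 + 965·434 + 780·854 = 848
h_76 = 983·848 + 965·16 + 780·434 = 960
h_77 = 983·960 + 965·848 + 780·16 = 658
h_78 = 983·658 + 965·960 + 780·848 = 728
h_79 = 983·728 + 965·658 + 780·960 = 674
h_80 = 983·674 + 965·728 + 780·658 = 553
h_81 = 983·553 + 965·674 + 780·728 = 135
h_82 = 983·135 + 965·553 + 780·674 = 441
h_83 = 983·441 + 965·135 + 780·553 = 244
h_84 = 983·244 + 965·441 + 780·135 = 850
h_85 = 983·850 + 965·244 + 780·441 = 372
h_86 = 983·372 + 965·850 + 780·244 = 979
h_87 = 983·979 + 965·372 + 780·850 = 643
h_88 = 983·643 + 965·979 + 780·372 = 314
h_89 = 983·314 + 965·643 + 780·979 = 684
h_90 = 983·684 + 965·314 + 780·643 = 755
h_91 = 983·755 + 965·684 + 780·314 = 457
h_92 = 983·457 + 965·755 + 780·684 = 62
h_93 = 983·62 + 965·457 + 780·755 = 122
h_94 = 983·122 + 965·62 + 780·457 = 437

437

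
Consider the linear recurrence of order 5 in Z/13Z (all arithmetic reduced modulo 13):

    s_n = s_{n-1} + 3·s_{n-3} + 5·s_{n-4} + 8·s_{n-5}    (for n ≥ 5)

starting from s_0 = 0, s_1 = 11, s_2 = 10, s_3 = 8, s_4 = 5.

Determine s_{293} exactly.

s_5 = 1·5 + 0·8 + 3·10 + 5·11 + 8·0 = 12
s_6 = 1·12 + 0·5 + 3·8 + 5·10 + 8·11 = 5
s_7 = 1·5 + 0·12 + 3·5 + 5·8 + 8·10 = 10
s_8 = 1·10 + 0·5 + 3·12 + 5·5 + 8·8 = 5
s_9 = 1·5 + 0·10 + 3·5 + 5·12 + 8·5 = 3
s_10 = 1·3 + 0·5 + 3·10 + 5·5 + 8·12 = 11
Continuing the recurrence:
  s_11 = 12;  s_12 = 9;  s_13 = 6;  s_14 = 4;  s_15 = 10;  s_16 = 0
  s_17 = 10;  s_18 = 4;  s_19 = 8;  s_20 = 1;  s_21 = 11;  s_22 = 5
  s_23 = 2;  s_24 = 0;  s_25 = 0;  s_26 = 2;  s_27 = 0;  s_28 = 3
  s_29 = 9;  s_30 = 6;  s_31 = 5;  s_32 = 8;  s_33 = 4;  s_34 = 4
  s_35 = 10;  s_36 = 11;  s_37 = 3;  s_38 = 7;  s_39 = 5;  s_40 = 6
  s_41 = 0;  s_42 = 9;  s_43 = 4;  s_44 = 9;  s_45 = 6;  s_46 = 11
  s_47 = 0;  s_48 = 4;  s_49 = 9;  s_50 = 8;  s_51 = 4;  s_52 = 12
  s_53 = 9;  s_54 = 3;  s_55 = 6;  s_56 = 8;  s_57 = 2;  s_58 = 3
  s_59 = 3;  s_60 = 6;  s_61 = 11;  s_62 = 12;  s_63 = 4;  s_64 = 0
  s_65 = 9;  s_66 = 0;  s_67 = 12;  s_68 = 6;  s_69 = 12;  s_70 = 3
  s_71 = 3;  s_72 = 9;  s_73 = 9;  s_74 = 12;  s_75 = 0;  s_76 = 5
  s_77 = 2;  s_78 = 4;  s_79 = 11;  s_80 = 3;  s_81 = 0;  s_82 = 4
  s_83 = 9;  s_84 = 8;  s_85 = 5;  s_86 = 0;  s_87 = 10;  s_88 = 7
  s_89 = 5;  s_90 = 10;  s_91 = 3;  s_92 = 3;  s_93 = 10;  s_94 = 5
  s_95 = 5;  s_96 = 9;  s_97 = 7;  s_98 = 10;  s_99 = 11;  s_100 = 0
  s_101 = 7;  s_102 = 3;  s_103 = 8;  s_104 = 0;  s_105 = 5;  s_106 = 9
  s_107 = 8;  s_108 = 9;  s_109 = 9;  s_110 = 1;  s_111 = 10;  s_112 = 3
  s_113 = 6;  s_114 = 9;  s_115 = 11;  s_116 = 7;  s_117 = 10;  s_118 = 6
  s_119 = 11;  s_120 = 8;  s_121 = 2;  s_122 = 2;  s_123 = 12;  s_124 = 3
  s_125 = 5;  s_126 = 2;  s_127 = 9;  s_128 = 5;  s_129 = 8;  s_130 = 7
  s_131 = 5;  s_132 = 9;  s_133 = 6;  s_134 = 3;  s_135 = 7;  s_136 = 6
  s_137 = 0;  s_138 = 6;  s_139 = 5;  s_140 = 0;  s_141 = 1;  s_142 = 7
  s_143 = 2;  s_144 = 6;  s_145 = 6;  s_146 = 3;  s_147 = 9;  s_148 = 8
  s_149 = 4;  s_150 = 3;  s_151 = 5;  s_152 = 12;  s_153 = 1;  s_154 = 11
  s_155 = 5;  s_156 = 4;  s_157 = 8;  s_158 = 8;  s_159 = 3;  s_160 = 9
  s_161 = 1;  s_162 = 10;  s_163 = 12;  s_164 = 6;  s_165 = 9;  s_166 = 12
  s_167 = 1;  s_168 = 11;  s_169 = 10;  s_170 = 2;  s_171 = 6;  s_172 = 8
  s_173 = 9;  s_174 = 0;  s_175 = 5;  s_176 = 3;  s_177 = 8;  s_178 = 4
  s_179 = 12;  s_180 = 0;  s_181 = 11;  s_182 = 1;  s_183 = 2;  s_184 = 1
  s_185 = 7;  s_186 = 2;  s_187 = 10;  s_188 = 0;  s_189 = 10;  s_190 = 2
  s_191 = 3;  s_192 = 9;  s_193 = 0;  s_194 = 8;  s_195 = 1;  s_196 = 5
  s_197 = 10;  s_198 = 1;  s_199 = 7;  s_200 = 5;  s_201 = 7;  s_202 = 9
  s_203 = 2;  s_204 = 0;  s_205 = 11;  s_206 = 1;  s_207 = 5;  s_208 = 2
  s_209 = 8;  s_210 = 12;  s_211 = 12;  s_212 = 8;  s_213 = 9;  s_214 = 0
  s_215 = 11;  s_216 = 5;  s_217 = 10;  s_218 = 11;  s_219 = 3;  s_220 = 3
  s_221 = 9;  s_222 = 10;  s_223 = 5;  s_224 = 6;  s_225 = 1;  s_226 = 8
  s_227 = 1;  s_228 = 9;  s_229 = 8;  s_230 = 7;  s_231 = 12;  s_232 = 11
  s_233 = 1;  s_234 = 6;  s_235 = 12;  s_236 = 10;  s_237 = 4;  s_238 = 0
  s_239 = 8;  s_240 = 10;  s_241 = 6;  s_242 = 10;  s_243 = 2;  s_244 = 4
  s_245 = 1;  s_246 = 1;  s_247 = 12;  s_248 = 12;  s_249 = 0;  s_250 = 10
  s_251 = 10;  s_252 = 10;  s_253 = 6;  s_254 = 8;  s_255 = 12;  s_256 = 4
  s_257 = 8;  s_258 = 2;  s_259 = 8;  s_260 = 5;  s_261 = 5;  s_262 = 12
  s_263 = 5;  s_264 = 5;  s_265 = 2;  s_266 = 0;  s_267 = 6;  s_268 = 12
  s_269 = 10;  s_270 = 5;  s_271 = 6;  s_272 = 1;  s_273 = 6;  s_274 = 12
  s_275 = 7;  s_276 = 0;  s_277 = 9;  s_278 = 8;  s_279 = 9;  s_280 = 1
  s_281 = 5;  s_282 = 1;  s_283 = 9;  s_284 = 10;  s_285 = 7;  s_286 = 1
  s_287 = 6;  s_288 = 6;  s_289 = 7;  s_290 = 8;  s_291 = 12
s_292 = 1·12 + 0·8 + 3·7 + 5·6 + 8·6 = 7
s_293 = 1·7 + 0·12 + 3·8 + 5·7 + 8·6 = 10

10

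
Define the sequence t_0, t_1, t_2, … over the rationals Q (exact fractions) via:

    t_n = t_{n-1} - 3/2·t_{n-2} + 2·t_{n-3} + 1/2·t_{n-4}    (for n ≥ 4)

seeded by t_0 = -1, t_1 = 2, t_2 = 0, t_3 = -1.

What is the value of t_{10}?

-89/16

t_4 = 1·-1 + -3/2·0 + 2·2 + 1/2·-1 = 5/2
t_5 = 1·5/2 + -3/2·-1 + 2·0 + 1/2·2 = 5
t_6 = 1·5 + -3/2·5/2 + 2·-1 + 1/2·0 = -3/4
t_7 = 1·-3/4 + -3/2·5 + 2·5/2 + 1/2·-1 = -15/4
t_8 = 1·-15/4 + -3/2·-3/4 + 2·5 + 1/2·5/2 = 69/8
t_9 = 1·69/8 + -3/2·-15/4 + 2·-3/4 + 1/2·5 = 61/4
t_10 = 1·61/4 + -3/2·69/8 + 2·-15/4 + 1/2·-3/4 = -89/16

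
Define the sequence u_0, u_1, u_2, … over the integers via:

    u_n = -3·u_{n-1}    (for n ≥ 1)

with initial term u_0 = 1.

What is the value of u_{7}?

-2187

u_1 = -3·1 = -3
u_2 = -3·-3 = 9
u_3 = -3·9 = -27
u_4 = -3·-27 = 81
u_5 = -3·81 = -243
u_6 = -3·-243 = 729
u_7 = -3·729 = -2187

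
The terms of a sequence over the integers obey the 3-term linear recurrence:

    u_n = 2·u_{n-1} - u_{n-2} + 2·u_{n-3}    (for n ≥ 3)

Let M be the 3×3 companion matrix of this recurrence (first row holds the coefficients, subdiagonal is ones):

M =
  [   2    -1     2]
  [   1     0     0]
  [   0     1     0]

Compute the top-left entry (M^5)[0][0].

26

(M^5)[0][0] is the top entry after applying M 5 times to the unit state (1, 0, 0). Equivalently it is h_{7} for the auxiliary sequence (h_n) obeying the same recurrence with h_2 = 1 and h_i = 0 for 0 ≤ i < 2:
h_3 = 2·1 + -1·0 + 2·0 = 2
h_4 = 2·2 + -1·1 + 2·0 = 3
h_5 = 2·3 + -1·2 + 2·1 = 6
h_6 = 2·6 + -1·3 + 2·2 = 13
h_7 = 2·13 + -1·6 + 2·3 = 26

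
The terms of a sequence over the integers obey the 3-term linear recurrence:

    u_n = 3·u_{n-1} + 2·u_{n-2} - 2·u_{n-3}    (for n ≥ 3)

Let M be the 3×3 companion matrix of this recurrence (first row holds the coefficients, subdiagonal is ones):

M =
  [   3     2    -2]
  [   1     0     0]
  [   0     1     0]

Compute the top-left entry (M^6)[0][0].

(M^6)[0][0] is the top entry after applying M 6 times to the unit state (1, 0, 0). Equivalently it is h_{8} for the auxiliary sequence (h_n) obeying the same recurrence with h_2 = 1 and h_i = 0 for 0 ≤ i < 2:
h_3 = 3·1 + 2·0 + -2·0 = 3
h_4 = 3·3 + 2·1 + -2·0 = 11
h_5 = 3·11 + 2·3 + -2·1 = 37
h_6 = 3·37 + 2·11 + -2·3 = 127
h_7 = 3·127 + 2·37 + -2·11 = 433
h_8 = 3·433 + 2·127 + -2·37 = 1479

1479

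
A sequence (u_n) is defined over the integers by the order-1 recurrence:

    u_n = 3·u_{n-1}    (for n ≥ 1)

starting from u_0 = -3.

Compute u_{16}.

-129140163

u_1 = 3·-3 = -9
u_2 = 3·-9 = -27
u_3 = 3·-27 = -81
u_4 = 3·-81 = -243
u_5 = 3·-243 = -729
u_6 = 3·-729 = -2187
u_7 = 3·-2187 = -6561
u_8 = 3·-6561 = -19683
u_9 = 3·-19683 = -59049
u_10 = 3·-59049 = -177147
u_11 = 3·-177147 = -531441
u_12 = 3·-531441 = -1594323
u_13 = 3·-1594323 = -4782969
u_14 = 3·-4782969 = -14348907
u_15 = 3·-14348907 = -43046721
u_16 = 3·-43046721 = -129140163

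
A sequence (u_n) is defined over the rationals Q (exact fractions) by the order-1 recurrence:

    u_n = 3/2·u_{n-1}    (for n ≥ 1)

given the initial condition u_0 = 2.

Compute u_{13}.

1594323/4096

u_1 = 3/2·2 = 3
u_2 = 3/2·3 = 9/2
u_3 = 3/2·9/2 = 27/4
u_4 = 3/2·27/4 = 81/8
u_5 = 3/2·81/8 = 243/16
u_6 = 3/2·243/16 = 729/32
u_7 = 3/2·729/32 = 2187/64
u_8 = 3/2·2187/64 = 6561/128
u_9 = 3/2·6561/128 = 19683/256
u_10 = 3/2·19683/256 = 59049/512
u_11 = 3/2·59049/512 = 177147/1024
u_12 = 3/2·177147/1024 = 531441/2048
u_13 = 3/2·531441/2048 = 1594323/4096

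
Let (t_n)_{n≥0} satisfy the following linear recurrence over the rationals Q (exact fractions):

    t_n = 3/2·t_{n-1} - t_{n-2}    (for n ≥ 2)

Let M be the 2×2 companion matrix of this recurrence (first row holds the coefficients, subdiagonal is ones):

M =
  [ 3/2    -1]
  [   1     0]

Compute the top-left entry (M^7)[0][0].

-93/128

(M^7)[0][0] is the top entry after applying M 7 times to the unit state (1, 0). Equivalently it is h_{8} for the auxiliary sequence (h_n) obeying the same recurrence with h_1 = 1 and h_i = 0 for 0 ≤ i < 1:
h_2 = 3/2·1 + -1·0 = 3/2
h_3 = 3/2·3/2 + -1·1 = 5/4
h_4 = 3/2·5/4 + -1·3/2 = 3/8
h_5 = 3/2·3/8 + -1·5/4 = -11/16
h_6 = 3/2·-11/16 + -1·3/8 = -45/32
h_7 = 3/2·-45/32 + -1·-11/16 = -91/64
h_8 = 3/2·-91/64 + -1·-45/32 = -93/128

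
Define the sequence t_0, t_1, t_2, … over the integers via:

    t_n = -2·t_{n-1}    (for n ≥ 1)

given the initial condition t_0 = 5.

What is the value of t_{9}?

-2560

t_1 = -2·5 = -10
t_2 = -2·-10 = 20
t_3 = -2·20 = -40
t_4 = -2·-40 = 80
t_5 = -2·80 = -160
t_6 = -2·-160 = 320
t_7 = -2·320 = -640
t_8 = -2·-640 = 1280
t_9 = -2·1280 = -2560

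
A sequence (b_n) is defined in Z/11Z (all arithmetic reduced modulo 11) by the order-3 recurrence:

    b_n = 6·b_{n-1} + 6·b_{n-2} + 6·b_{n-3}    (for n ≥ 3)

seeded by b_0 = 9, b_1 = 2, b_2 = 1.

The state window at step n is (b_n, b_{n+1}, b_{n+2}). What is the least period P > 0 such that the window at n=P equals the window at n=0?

1330

n=0: window = (9, 2, 1)
n=1: window = (2, 1, 6)
n=2: window = (1, 6, 10)
n=3: window = (6, 10, 3)
n=4: window = (10, 3, 4)
n=5: window = (3, 4, 3)
n=6: window = (4, 3, 5)
n=7: window = (3, 5, 6)
n=8: window = (5, 6, 7)
n=9: window = (6, 7, 9)
n=10: window = (7, 9, 0)
n=11: window = (9, 0, 8)
n=12: window = (0, 8, 3)
n=13: window = (8, 3, 0)
n=14: window = (3, 0, 0)
n=15: window = (0, 0, 7)
n=16: window = (0, 7, 9)
n=17: window = (7, 9, 8)
n=18: window = (9, 8, 1)
n=19: window = (8, 1, 9)
n=20: window = (1, 9, 9)
n=21: window = (9, 9, 4)
n=22: window = (9, 4, 0)
n=23: window = (4, 0, 1)
n=24: window = (0, 1, 8)
n=25: window = (1, 8, 10)
n=26: window = (8, 10, 4)
n=27: window = (10, 4, 0)
n=28: window = (4, 0, 7)
n=29: window = (0, 7, 0)
n=30: window = (7, 0, 9)
n=31: window = (0, 9, 8)
n=32: window = (9, 8, 3)
n=33: window = (8, 3, 10)
n=34: window = (3, 10, 5)
n=35: window = (10, 5, 9)
n=36: window = (5, 9, 1)
n=37: window = (9, 1, 2)
n=38: window = (1, 2, 6)
n=39: window = (2, 6, 10)
n=40: window = (6, 10, 9)
…
n=1328: window = (4, 2, 9)
n=1329: window = (2, 9, 2)
n=1330: window = (9, 2, 1)
window at n=1330 equals window at n=0 → period = 1330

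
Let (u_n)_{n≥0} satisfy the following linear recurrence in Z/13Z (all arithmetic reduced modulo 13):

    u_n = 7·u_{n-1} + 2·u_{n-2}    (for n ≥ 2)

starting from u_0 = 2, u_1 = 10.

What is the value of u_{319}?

8

u_2 = 7·10 + 2·2 = 9
u_3 = 7·9 + 2·10 = 5
u_4 = 7·5 + 2·9 = 1
u_5 = 7·1 + 2·5 = 4
u_6 = 7·4 + 2·1 = 4
u_7 = 7·4 + 2·4 = 10
Continuing the recurrence:
  u_8 = 0;  u_9 = 7;  u_10 = 10;  u_11 = 6;  u_12 = 10;  u_13 = 4
  u_14 = 9;  u_15 = 6;  u_16 = 8;  u_17 = 3;  u_18 = 11;  u_19 = 5
  u_20 = 5;  u_21 = 6;  u_22 = 0;  u_23 = 12;  u_24 = 6;  u_25 = 1
  u_26 = 6;  u_27 = 5;  u_28 = 8;  u_29 = 1;  u_30 = 10;  u_31 = 7
  u_32 = 4;  u_33 = 3;  u_34 = 3;  u_35 = 1;  u_36 = 0;  u_37 = 2
  u_38 = 1;  u_39 = 11;  u_40 = 1;  u_41 = 3;  u_42 = 10;  u_43 = 11
  u_44 = 6;  u_45 = 12;  u_46 = 5;  u_47 = 7;  u_48 = 7;  u_49 = 11
  u_50 = 0;  u_51 = 9;  u_52 = 11;  u_53 = 4;  u_54 = 11;  u_55 = 7
  u_56 = 6;  u_57 = 4;  u_58 = 1;  u_59 = 2;  u_60 = 3;  u_61 = 12
  u_62 = 12;  u_63 = 4;  u_64 = 0;  u_65 = 8;  u_66 = 4;  u_67 = 5
  u_68 = 4;  u_69 = 12;  u_70 = 1;  u_71 = 5;  u_72 = 11;  u_73 = 9
  u_74 = 7;  u_75 = 2;  u_76 = 2;  u_77 = 5;  u_78 = 0;  u_79 = 10
  u_80 = 5;  u_81 = 3;  u_82 = 5;  u_83 = 2;  u_84 = 11;  u_85 = 3
  u_86 = 4;  u_87 = 8;  u_88 = 12;  u_89 = 9;  u_90 = 9;  u_91 = 3
  u_92 = 0;  u_93 = 6;  u_94 = 3;  u_95 = 7;  u_96 = 3;  u_97 = 9
  u_98 = 4;  u_99 = 7;  u_100 = 5;  u_101 = 10;  u_102 = 2;  u_103 = 8
  u_104 = 8;  u_105 = 7;  u_106 = 0;  u_107 = 1;  u_108 = 7;  u_109 = 12
  u_110 = 7;  u_111 = 8;  u_112 = 5;  u_113 = 12;  u_114 = 3;  u_115 = 6
  u_116 = 9;  u_117 = 10;  u_118 = 10;  u_119 = 12;  u_120 = 0;  u_121 = 11
  u_122 = 12;  u_123 = 2;  u_124 = 12;  u_125 = 10;  u_126 = 3;  u_127 = 2
  u_128 = 7;  u_129 = 1;  u_130 = 8;  u_131 = 6;  u_132 = 6;  u_133 = 2
  u_134 = 0;  u_135 = 4;  u_136 = 2;  u_137 = 9;  u_138 = 2;  u_139 = 6
  u_140 = 7;  u_141 = 9;  u_142 = 12;  u_143 = 11;  u_144 = 10;  u_145 = 1
  u_146 = 1;  u_147 = 9;  u_148 = 0;  u_149 = 5;  u_150 = 9;  u_151 = 8
  u_152 = 9;  u_153 = 1;  u_154 = 12;  u_155 = 8;  u_156 = 2;  u_157 = 4
  u_158 = 6;  u_159 = 11;  u_160 = 11;  u_161 = 8;  u_162 = 0;  u_163 = 3
  u_164 = 8;  u_165 = 10;  u_166 = 8;  u_167 = 11;  u_168 = 2;  u_169 = 10
  u_170 = 9;  u_171 = 5;  u_172 = 1;  u_173 = 4;  u_174 = 4;  u_175 = 10
  u_176 = 0;  u_177 = 7;  u_178 = 10;  u_179 = 6;  u_180 = 10;  u_181 = 4
  u_182 = 9;  u_183 = 6;  u_184 = 8;  u_185 = 3;  u_186 = 11;  u_187 = 5
  u_188 = 5;  u_189 = 6;  u_190 = 0;  u_191 = 12;  u_192 = 6;  u_193 = 1
  u_194 = 6;  u_195 = 5;  u_196 = 8;  u_197 = 1;  u_198 = 10;  u_199 = 7
  u_200 = 4;  u_201 = 3;  u_202 = 3;  u_203 = 1;  u_204 = 0;  u_205 = 2
  u_206 = 1;  u_207 = 11;  u_208 = 1;  u_209 = 3;  u_210 = 10;  u_211 = 11
  u_212 = 6;  u_213 = 12;  u_214 = 5;  u_215 = 7;  u_216 = 7;  u_217 = 11
  u_218 = 0;  u_219 = 9;  u_220 = 11;  u_221 = 4;  u_222 = 11;  u_223 = 7
  u_224 = 6;  u_225 = 4;  u_226 = 1;  u_227 = 2;  u_228 = 3;  u_229 = 12
  u_230 = 12;  u_231 = 4;  u_232 = 0;  u_233 = 8;  u_234 = 4;  u_235 = 5
  u_236 = 4;  u_237 = 12;  u_238 = 1;  u_239 = 5;  u_240 = 11;  u_241 = 9
  u_242 = 7;  u_243 = 2;  u_244 = 2;  u_245 = 5;  u_246 = 0;  u_247 = 10
  u_248 = 5;  u_249 = 3;  u_250 = 5;  u_251 = 2;  u_252 = 11;  u_253 = 3
  u_254 = 4;  u_255 = 8;  u_256 = 12;  u_257 = 9;  u_258 = 9;  u_259 = 3
  u_260 = 0;  u_261 = 6;  u_262 = 3;  u_263 = 7;  u_264 = 3;  u_265 = 9
  u_266 = 4;  u_267 = 7;  u_268 = 5;  u_269 = 10;  u_270 = 2;  u_271 = 8
  u_272 = 8;  u_273 = 7;  u_274 = 0;  u_275 = 1;  u_276 = 7;  u_277 = 12
  u_278 = 7;  u_279 = 8;  u_280 = 5;  u_281 = 12;  u_282 = 3;  u_283 = 6
  u_284 = 9;  u_285 = 10;  u_286 = 10;  u_287 = 12;  u_288 = 0;  u_289 = 11
  u_290 = 12;  u_291 = 2;  u_292 = 12;  u_293 = 10;  u_294 = 3;  u_295 = 2
  u_296 = 7;  u_297 = 1;  u_298 = 8;  u_299 = 6;  u_300 = 6;  u_301 = 2
  u_302 = 0;  u_303 = 4;  u_304 = 2;  u_305 = 9;  u_306 = 2;  u_307 = 6
  u_308 = 7;  u_309 = 9;  u_310 = 12;  u_311 = 11;  u_312 = 10;  u_313 = 1
  u_314 = 1;  u_315 = 9;  u_316 = 0;  u_317 = 5
u_318 = 7·5 + 2·0 = 9
u_319 = 7·9 + 2·5 = 8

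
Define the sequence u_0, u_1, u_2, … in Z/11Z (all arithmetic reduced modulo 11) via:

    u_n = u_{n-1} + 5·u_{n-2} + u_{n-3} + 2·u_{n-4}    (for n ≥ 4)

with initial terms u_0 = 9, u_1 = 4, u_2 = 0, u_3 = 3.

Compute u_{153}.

2

u_4 = 1·3 + 5·0 + 1·4 + 2·9 = 3
u_5 = 1·3 + 5·3 + 1·0 + 2·4 = 4
u_6 = 1·4 + 5·3 + 1·3 + 2·0 = 0
u_7 = 1·0 + 5·4 + 1·3 + 2·3 = 7
u_8 = 1·7 + 5·0 + 1·4 + 2·3 = 6
u_9 = 1·6 + 5·7 + 1·0 + 2·4 = 5
Continuing the recurrence:
  u_10 = 9;  u_11 = 10;  u_12 = 6;  u_13 = 9;  u_14 = 1;  u_15 = 6
  u_16 = 10;  u_17 = 4;  u_18 = 7;  u_19 = 5;  u_20 = 9;  u_21 = 5
  u_22 = 3;  u_23 = 3;  u_24 = 8;  u_25 = 3;  u_26 = 8;  u_27 = 4
  u_28 = 8;  u_29 = 9;  u_30 = 3;  u_31 = 9;  u_32 = 5;  u_33 = 5
  u_34 = 1;  u_35 = 5;  u_36 = 3;  u_37 = 6;  u_38 = 6;  u_39 = 5
  u_40 = 3;  u_41 = 2;  u_42 = 1;  u_43 = 2;  u_44 = 4;  u_45 = 8
  u_46 = 10;  u_47 = 3;  u_48 = 3;  u_49 = 0;  u_50 = 5;  u_51 = 3
  u_52 = 1;  u_53 = 10;  u_54 = 6;  u_55 = 8;  u_56 = 6;  u_57 = 6
  u_58 = 1;  u_59 = 9;  u_60 = 10;  u_61 = 2;  u_62 = 8;  u_63 = 2
  u_64 = 9;  u_65 = 9;  u_66 = 6;  u_67 = 9;  u_68 = 0;  u_69 = 3
  u_70 = 2;  u_71 = 2;  u_72 = 4;  u_73 = 0;  u_74 = 4;  u_75 = 1
  u_76 = 7;  u_77 = 5;  u_78 = 5;  u_79 = 6;  u_80 = 6;  u_81 = 7
  u_82 = 9;  u_83 = 7;  u_84 = 5;  u_85 = 8;  u_86 = 3;  u_87 = 7
  u_88 = 7;  u_89 = 6;  u_90 = 10;  u_91 = 6;  u_92 = 10;  u_93 = 7
  u_94 = 6;  u_95 = 8;  u_96 = 10;  u_97 = 4;  u_98 = 8;  u_99 = 10
  u_100 = 8;  u_101 = 8;  u_102 = 8;  u_103 = 10;  u_104 = 8;  u_105 = 5
  u_106 = 5;  u_107 = 3;  u_108 = 5;  u_109 = 2;  u_110 = 7;  u_111 = 6
  u_112 = 9;  u_113 = 6;  u_114 = 5;  u_115 = 1;  u_116 = 6;  u_117 = 6
  u_118 = 3;  u_119 = 8;  u_120 = 8;  u_121 = 8;  u_122 = 7;  u_123 = 5
  u_124 = 9;  u_125 = 2;  u_126 = 0;  u_127 = 7;  u_128 = 5;  u_129 = 0
  u_130 = 10;  u_131 = 7;  u_132 = 1;  u_133 = 2;  u_134 = 1;  u_135 = 4
  u_136 = 2;  u_137 = 5;  u_138 = 10;  u_139 = 1;  u_140 = 5;  u_141 = 8
  u_142 = 10;  u_143 = 2;  u_144 = 4;  u_145 = 7;  u_146 = 5;  u_147 = 4
  u_148 = 0;  u_149 = 6;  u_150 = 9;  u_151 = 3
u_152 = 1·3 + 5·9 + 1·6 + 2·0 = 10
u_153 = 1·10 + 5·3 + 1·9 + 2·6 = 2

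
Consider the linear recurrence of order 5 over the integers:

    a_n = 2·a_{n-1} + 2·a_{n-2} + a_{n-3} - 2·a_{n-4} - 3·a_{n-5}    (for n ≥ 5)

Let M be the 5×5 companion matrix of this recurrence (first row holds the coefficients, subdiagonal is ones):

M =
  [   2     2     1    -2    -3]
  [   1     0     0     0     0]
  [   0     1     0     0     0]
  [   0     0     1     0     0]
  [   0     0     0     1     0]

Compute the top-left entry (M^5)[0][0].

125

(M^5)[0][0] is the top entry after applying M 5 times to the unit state (1, 0, 0, 0, 0). Equivalently it is h_{9} for the auxiliary sequence (h_n) obeying the same recurrence with h_4 = 1 and h_i = 0 for 0 ≤ i < 4:
h_5 = 2·1 + 2·0 + 1·0 + -2·0 + -3·0 = 2
h_6 = 2·2 + 2·1 + 1·0 + -2·0 + -3·0 = 6
h_7 = 2·6 + 2·2 + 1·1 + -2·0 + -3·0 = 17
h_8 = 2·17 + 2·6 + 1·2 + -2·1 + -3·0 = 46
h_9 = 2·46 + 2·17 + 1·6 + -2·2 + -3·1 = 125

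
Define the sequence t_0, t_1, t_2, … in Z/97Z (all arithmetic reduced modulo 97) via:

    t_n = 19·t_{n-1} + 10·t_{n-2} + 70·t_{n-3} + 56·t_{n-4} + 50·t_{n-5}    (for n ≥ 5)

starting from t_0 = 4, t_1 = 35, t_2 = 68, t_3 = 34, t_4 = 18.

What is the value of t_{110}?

t_5 = 19·18 + 10·34 + 70·68 + 56·35 + 50·4 = 36
t_6 = 19·36 + 10·18 + 70·34 + 56·68 + 50·35 = 72
t_7 = 19·72 + 10·36 + 70·18 + 56·34 + 50·68 = 47
t_8 = 19·47 + 10·72 + 70·36 + 56·18 + 50·34 = 51
t_9 = 19·51 + 10·47 + 70·72 + 56·36 + 50·18 = 83
t_10 = 19·83 + 10·51 + 70·47 + 56·72 + 50·36 = 54
Continuing the recurrence:
  t_11 = 18;  t_12 = 64;  t_13 = 55;  t_14 = 31;  t_15 = 15;  t_16 = 5
  t_17 = 62;  t_18 = 71;  t_19 = 53;  t_20 = 6;  t_21 = 24;  t_22 = 50
  t_23 = 77;  t_24 = 33;  t_25 = 42;  t_26 = 42;  t_27 = 58;  t_28 = 72
  t_29 = 63;  t_30 = 50;  t_31 = 37;  t_32 = 32;  t_33 = 63;  t_34 = 66
  t_35 = 63;  t_36 = 15;  t_37 = 90;  t_38 = 21;  t_39 = 59;  t_40 = 78
  t_41 = 20;  t_42 = 5;  t_43 = 21;  t_44 = 49;  t_45 = 12;  t_46 = 73
  t_47 = 58;  t_48 = 64;  t_49 = 37;  t_50 = 3;  t_51 = 68;  t_52 = 17
  t_53 = 83;  t_54 = 86;  t_55 = 46;  t_56 = 62;  t_57 = 61;  t_58 = 94
  t_59 = 32;  t_60 = 47;  t_61 = 50;  t_62 = 43;  t_63 = 41;  t_64 = 17
  t_65 = 66;  t_66 = 84;  t_67 = 35;  t_68 = 9;  t_69 = 83;  t_70 = 93
  t_71 = 75;  t_72 = 40;  t_73 = 23;  t_74 = 22;  t_75 = 76;  t_76 = 49
  t_77 = 20;  t_78 = 36;  t_79 = 67;  t_80 = 71;  t_81 = 58;  t_82 = 12
  t_83 = 78;  t_84 = 87;  t_85 = 80;  t_86 = 73;  t_87 = 53;  t_88 = 7
  t_89 = 53;  t_90 = 71;  t_91 = 63;  t_92 = 26;  t_93 = 3;  t_94 = 4
  t_95 = 80;  t_96 = 71;  t_97 = 17;  t_98 = 23;  t_99 = 72;  t_100 = 94
  t_101 = 82;  t_102 = 73;  t_103 = 1;  t_104 = 27;  t_105 = 84;  t_106 = 36
  t_107 = 39;  t_108 = 7
t_109 = 19·7 + 10·39 + 70·36 + 56·84 + 50·27 = 76
t_110 = 19·76 + 10·7 + 70·39 + 56·36 + 50·84 = 81

81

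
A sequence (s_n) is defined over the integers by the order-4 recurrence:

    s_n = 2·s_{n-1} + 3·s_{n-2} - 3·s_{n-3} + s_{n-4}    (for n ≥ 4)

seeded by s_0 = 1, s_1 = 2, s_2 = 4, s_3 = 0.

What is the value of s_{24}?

1951615706

s_4 = 2·0 + 3·4 + -3·2 + 1·1 = 7
s_5 = 2·7 + 3·0 + -3·4 + 1·2 = 4
s_6 = 2·4 + 3·7 + -3·0 + 1·4 = 33
s_7 = 2·33 + 3·4 + -3·7 + 1·0 = 57
s_8 = 2·57 + 3·33 + -3·4 + 1·7 = 208
s_9 = 2·208 + 3·57 + -3·33 + 1·4 = 492
s_10 = 2·492 + 3·208 + -3·57 + 1·33 = 1470
s_11 = 2·1470 + 3·492 + -3·208 + 1·57 = 3849
s_12 = 2·3849 + 3·1470 + -3·492 + 1·208 = 10840
s_13 = 2·10840 + 3·3849 + -3·1470 + 1·492 = 29309
s_14 = 2·29309 + 3·10840 + -3·3849 + 1·1470 = 81061
s_15 = 2·81061 + 3·29309 + -3·10840 + 1·3849 = 221378
s_16 = 2·221378 + 3·81061 + -3·29309 + 1·10840 = 608852
s_17 = 2·608852 + 3·221378 + -3·81061 + 1·29309 = 1667964
s_18 = 2·1667964 + 3·608852 + -3·221378 + 1·81061 = 4579411
s_19 = 2·4579411 + 3·1667964 + -3·608852 + 1·221378 = 12557536
s_20 = 2·12557536 + 3·4579411 + -3·1667964 + 1·608852 = 34458265
s_21 = 2·34458265 + 3·12557536 + -3·4579411 + 1·1667964 = 94518869
s_22 = 2·94518869 + 3·34458265 + -3·12557536 + 1·4579411 = 259319336
s_23 = 2·259319336 + 3·94518869 + -3·34458265 + 1·12557536 = 711378020
s_24 = 2·711378020 + 3·259319336 + -3·94518869 + 1·34458265 = 1951615706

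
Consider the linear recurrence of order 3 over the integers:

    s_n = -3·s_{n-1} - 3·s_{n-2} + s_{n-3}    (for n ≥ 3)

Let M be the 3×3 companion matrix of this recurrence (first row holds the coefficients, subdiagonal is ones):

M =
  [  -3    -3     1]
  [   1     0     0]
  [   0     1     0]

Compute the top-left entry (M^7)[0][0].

180

(M^7)[0][0] is the top entry after applying M 7 times to the unit state (1, 0, 0). Equivalently it is h_{9} for the auxiliary sequence (h_n) obeying the same recurrence with h_2 = 1 and h_i = 0 for 0 ≤ i < 2:
h_3 = -3·1 + -3·0 + 1·0 = -3
h_4 = -3·-3 + -3·1 + 1·0 = 6
h_5 = -3·6 + -3·-3 + 1·1 = -8
h_6 = -3·-8 + -3·6 + 1·-3 = 3
h_7 = -3·3 + -3·-8 + 1·6 = 21
h_8 = -3·21 + -3·3 + 1·-8 = -80
h_9 = -3·-80 + -3·21 + 1·3 = 180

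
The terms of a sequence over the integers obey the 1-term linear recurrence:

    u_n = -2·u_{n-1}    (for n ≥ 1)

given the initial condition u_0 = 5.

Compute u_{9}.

-2560

u_1 = -2·5 = -10
u_2 = -2·-10 = 20
u_3 = -2·20 = -40
u_4 = -2·-40 = 80
u_5 = -2·80 = -160
u_6 = -2·-160 = 320
u_7 = -2·320 = -640
u_8 = -2·-640 = 1280
u_9 = -2·1280 = -2560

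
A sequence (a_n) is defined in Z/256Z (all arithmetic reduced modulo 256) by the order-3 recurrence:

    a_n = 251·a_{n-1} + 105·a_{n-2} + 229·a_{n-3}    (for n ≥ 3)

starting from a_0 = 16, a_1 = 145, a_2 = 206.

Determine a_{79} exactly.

71

a_3 = 251·206 + 105·145 + 229·16 = 195
a_4 = 251·195 + 105·206 + 229·145 = 100
a_5 = 251·100 + 105·195 + 229·206 = 77
a_6 = 251·77 + 105·100 + 229·195 = 242
a_7 = 251·242 + 105·77 + 229·100 = 79
a_8 = 251·79 + 105·242 + 229·77 = 152
a_9 = 251·152 + 105·79 + 229·242 = 233
a_10 = 251·233 + 105·152 + 229·79 = 118
a_11 = 251·118 + 105·233 + 229·152 = 59
a_12 = 251·59 + 105·118 + 229·233 = 172
a_13 = 251·172 + 105·59 + 229·118 = 101
a_14 = 251·101 + 105·172 + 229·59 = 90
a_15 = 251·90 + 105·101 + 229·172 = 135
a_16 = 251·135 + 105·90 + 229·101 = 160
a_17 = 251·160 + 105·135 + 229·90 = 193
a_18 = 251·193 + 105·160 + 229·135 = 158
a_19 = 251·158 + 105·193 + 229·160 = 51
a_20 = 251·51 + 105·158 + 229·193 = 116
a_21 = 251·116 + 105·51 + 229·158 = 253
a_22 = 251·253 + 105·116 + 229·51 = 66
a_23 = 251·66 + 105·253 + 229·116 = 63
a_24 = 251·63 + 105·66 + 229·253 = 40
a_25 = 251·40 + 105·63 + 229·66 = 25
a_26 = 251·25 + 105·40 + 229·63 = 70
a_27 = 251·70 + 105·25 + 229·40 = 171
a_28 = 251·171 + 105·70 + 229·25 = 188
a_29 = 251·188 + 105·171 + 229·70 = 21
a_30 = 251·21 + 105·188 + 229·171 = 170
a_31 = 251·170 + 105·21 + 229·188 = 119
a_32 = 251·119 + 105·170 + 229·21 = 48
a_33 = 251·48 + 105·119 + 229·170 = 241
a_34 = 251·241 + 105·48 + 229·119 = 110
a_35 = 251·110 + 105·241 + 229·48 = 163
a_36 = 251·163 + 105·110 + 229·241 = 132
a_37 = 251·132 + 105·163 + 229·110 = 173
a_38 = 251·173 + 105·132 + 229·163 = 146
a_39 = 251·146 + 105·173 + 229·132 = 47
a_40 = 251·47 + 105·146 + 229·173 = 184
a_41 = 251·184 + 105·47 + 229·146 = 73
a_42 = 251·73 + 105·184 + 229·47 = 22
a_43 = 251·22 + 105·73 + 229·184 = 27
a_44 = 251·27 + 105·22 + 229·73 = 204
a_45 = 251·204 + 105·27 + 229·22 = 197
a_46 = 251·197 + 105·204 + 229·27 = 250
a_47 = 251·250 + 105·197 + 229·204 = 103
a_48 = 251·103 + 105·250 + 229·197 = 192
a_49 = 251·192 + 105·103 + 229·250 = 33
a_50 = 251·33 + 105·192 + 229·103 = 62
a_51 = 251·62 + 105·33 + 229·192 = 19
a_52 = 251·19 + 105·62 + 229·33 = 148
a_53 = 251·148 + 105·19 + 229·62 = 93
a_54 = 251·93 + 105·148 + 229·19 = 226
a_55 = 251·226 + 105·93 + 229·148 = 31
a_56 = 251·31 + 105·226 + 229·93 = 72
a_57 = 251·72 + 105·31 + 229·226 = 121
a_58 = 251·121 + 105·72 + 229·31 = 230
a_59 = 251·230 + 105·121 + 229·72 = 139
a_60 = 251·139 + 105·230 + 229·121 = 220
a_61 = 251·220 + 105·139 + 229·230 = 117
a_62 = 251·117 + 105·220 + 229·139 = 74
a_63 = 251·74 + 105·117 + 229·220 = 87
a_64 = 251·87 + 105·74 + 229·117 = 80
a_65 = 251·80 + 105·87 + 229·74 = 81
a_66 = 251·81 + 105·80 + 229·87 = 14
a_67 = 251·14 + 105·81 + 229·80 = 131
a_68 = 251·131 + 105·14 + 229·81 = 164
a_69 = 251·164 + 105·131 + 229·14 = 13
a_70 = 251·13 + 105·164 + 229·131 = 50
a_71 = 251·50 + 105·13 + 229·164 = 15
a_72 = 251·15 + 105·50 + 229·13 = 216
a_73 = 251·216 + 105·15 + 229·50 = 169
a_74 = 251·169 + 105·216 + 229·15 = 182
a_75 = 251·182 + 105·169 + 229·216 = 251
a_76 = 251·251 + 105·182 + 229·169 = 236
a_77 = 251·236 + 105·251 + 229·182 = 37
a_78 = 251·37 + 105·236 + 229·251 = 154
a_79 = 251·154 + 105·37 + 229·236 = 71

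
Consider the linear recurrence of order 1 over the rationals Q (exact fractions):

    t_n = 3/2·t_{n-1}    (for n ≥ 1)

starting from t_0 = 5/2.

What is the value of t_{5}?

1215/64

t_1 = 3/2·5/2 = 15/4
t_2 = 3/2·15/4 = 45/8
t_3 = 3/2·45/8 = 135/16
t_4 = 3/2·135/16 = 405/32
t_5 = 3/2·405/32 = 1215/64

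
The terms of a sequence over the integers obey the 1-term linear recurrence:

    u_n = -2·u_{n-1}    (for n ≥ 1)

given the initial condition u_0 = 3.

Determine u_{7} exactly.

-384

u_1 = -2·3 = -6
u_2 = -2·-6 = 12
u_3 = -2·12 = -24
u_4 = -2·-24 = 48
u_5 = -2·48 = -96
u_6 = -2·-96 = 192
u_7 = -2·192 = -384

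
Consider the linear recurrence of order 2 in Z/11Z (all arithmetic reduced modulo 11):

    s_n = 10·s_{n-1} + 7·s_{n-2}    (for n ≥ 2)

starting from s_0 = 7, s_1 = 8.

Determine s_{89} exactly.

1

s_2 = 10·8 + 7·7 = 8
s_3 = 10·8 + 7·8 = 4
s_4 = 10·4 + 7·8 = 8
s_5 = 10·8 + 7·4 = 9
s_6 = 10·9 + 7·8 = 3
s_7 = 10·3 + 7·9 = 5
s_8 = 10·5 + 7·3 = 5
s_9 = 10·5 + 7·5 = 8
s_10 = 10·8 + 7·5 = 5
s_11 = 10·5 + 7·8 = 7
s_12 = 10·7 + 7·5 = 6
s_13 = 10·6 + 7·7 = 10
s_14 = 10·10 + 7·6 = 10
s_15 = 10·10 + 7·10 = 5
s_16 = 10·5 + 7·10 = 10
s_17 = 10·10 + 7·5 = 3
s_18 = 10·3 + 7·10 = 1
s_19 = 10·1 + 7·3 = 9
s_20 = 10·9 + 7·1 = 9
s_21 = 10·9 + 7·9 = 10
s_22 = 10·10 + 7·9 = 9
s_23 = 10·9 + 7·10 = 6
s_24 = 10·6 + 7·9 = 2
s_25 = 10·2 + 7·6 = 7
s_26 = 10·7 + 7·2 = 7
s_27 = 10·7 + 7·7 = 9
s_28 = 10·9 + 7·7 = 7
s_29 = 10·7 + 7·9 = 1
s_30 = 10·1 + 7·7 = 4
s_31 = 10·4 + 7·1 = 3
s_32 = 10·3 + 7·4 = 3
s_33 = 10·3 + 7·3 = 7
s_34 = 10·7 + 7·3 = 3
s_35 = 10·3 + 7·7 = 2
s_36 = 10·2 + 7·3 = 8
s_37 = 10·8 + 7·2 = 6
s_38 = 10·6 + 7·8 = 6
s_39 = 10·6 + 7·6 = 3
s_40 = 10·3 + 7·6 = 6
s_41 = 10·6 + 7·3 = 4
s_42 = 10·4 + 7·6 = 5
s_43 = 10·5 + 7·4 = 1
s_44 = 10·1 + 7·5 = 1
s_45 = 10·1 + 7·1 = 6
s_46 = 10·6 + 7·1 = 1
s_47 = 10·1 + 7·6 = 8
s_48 = 10·8 + 7·1 = 10
s_49 = 10·10 + 7·8 = 2
s_50 = 10·2 + 7·10 = 2
s_51 = 10·2 + 7·2 = 1
s_52 = 10·1 + 7·2 = 2
s_53 = 10·2 + 7·1 = 5
s_54 = 10·5 + 7·2 = 9
s_55 = 10·9 + 7·5 = 4
s_56 = 10·4 + 7·9 = 4
s_57 = 10·4 + 7·4 = 2
s_58 = 10·2 + 7·4 = 4
s_59 = 10·4 + 7·2 = 10
s_60 = 10·10 + 7·4 = 7
s_61 = 10·7 + 7·10 = 8
s_62 = 10·8 + 7·7 = 8
s_63 = 10·8 + 7·8 = 4
s_64 = 10·4 + 7·8 = 8
s_65 = 10·8 + 7·4 = 9
s_66 = 10·9 + 7·8 = 3
s_67 = 10·3 + 7·9 = 5
s_68 = 10·5 + 7·3 = 5
s_69 = 10·5 + 7·5 = 8
s_70 = 10·8 + 7·5 = 5
s_71 = 10·5 + 7·8 = 7
s_72 = 10·7 + 7·5 = 6
s_73 = 10·6 + 7·7 = 10
s_74 = 10·10 + 7·6 = 10
s_75 = 10·10 + 7·10 = 5
s_76 = 10·5 + 7·10 = 10
s_77 = 10·10 + 7·5 = 3
s_78 = 10·3 + 7·10 = 1
s_79 = 10·1 + 7·3 = 9
s_80 = 10·9 + 7·1 = 9
s_81 = 10·9 + 7·9 = 10
s_82 = 10·10 + 7·9 = 9
s_83 = 10·9 + 7·10 = 6
s_84 = 10·6 + 7·9 = 2
s_85 = 10·2 + 7·6 = 7
s_86 = 10·7 + 7·2 = 7
s_87 = 10·7 + 7·7 = 9
s_88 = 10·9 + 7·7 = 7
s_89 = 10·7 + 7·9 = 1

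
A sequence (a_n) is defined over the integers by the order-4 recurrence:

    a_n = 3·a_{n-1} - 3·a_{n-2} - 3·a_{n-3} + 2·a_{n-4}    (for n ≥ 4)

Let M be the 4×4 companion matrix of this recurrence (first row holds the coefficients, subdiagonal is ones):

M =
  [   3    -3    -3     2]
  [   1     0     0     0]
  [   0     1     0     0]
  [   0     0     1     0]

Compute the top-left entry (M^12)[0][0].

(M^12)[0][0] is the top entry after applying M 12 times to the unit state (1, 0, 0, 0). Equivalently it is h_{15} for the auxiliary sequence (h_n) obeying the same recurrence with h_3 = 1 and h_i = 0 for 0 ≤ i < 3:
h_4 = 3·1 + -3·0 + -3·0 + 2·0 = 3
h_5 = 3·3 + -3·1 + -3·0 + 2·0 = 6
h_6 = 3·6 + -3·3 + -3·1 + 2·0 = 6
h_7 = 3·6 + -3·6 + -3·3 + 2·1 = -7
h_8 = 3·-7 + -3·6 + -3·6 + 2·3 = -51
h_9 = 3·-51 + -3·-7 + -3·6 + 2·6 = -138
h_10 = 3·-138 + -3·-51 + -3·-7 + 2·6 = -228
h_11 = 3·-228 + -3·-138 + -3·-51 + 2·-7 = -131
h_12 = 3·-131 + -3·-228 + -3·-138 + 2·-51 = 603
h_13 = 3·603 + -3·-131 + -3·-228 + 2·-138 = 2610
h_14 = 3·2610 + -3·603 + -3·-131 + 2·-228 = 5958
h_15 = 3·5958 + -3·2610 + -3·603 + 2·-131 = 7973

7973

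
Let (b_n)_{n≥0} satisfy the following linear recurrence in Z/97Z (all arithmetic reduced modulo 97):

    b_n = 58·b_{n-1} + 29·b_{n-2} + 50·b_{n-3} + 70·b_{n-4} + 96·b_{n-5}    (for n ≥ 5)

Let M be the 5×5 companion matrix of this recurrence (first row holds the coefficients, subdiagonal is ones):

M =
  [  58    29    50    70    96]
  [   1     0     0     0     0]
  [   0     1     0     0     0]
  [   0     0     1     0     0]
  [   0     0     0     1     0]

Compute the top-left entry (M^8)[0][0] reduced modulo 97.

(M^8)[0][0] is the top entry after applying M 8 times to the unit state (1, 0, 0, 0, 0). Equivalently it is h_{12} for the auxiliary sequence (h_n) obeying the same recurrence with h_4 = 1 and h_i = 0 for 0 ≤ i < 4:
h_5 = 58·1 + 29·0 + 50·0 + 70·0 + 96·0 = 58
h_6 = 58·58 + 29·1 + 50·0 + 70·0 + 96·0 = 95
h_7 = 58·95 + 29·58 + 50·1 + 70·0 + 96·0 = 64
h_8 = 58·64 + 29·95 + 50·58 + 70·1 + 96·0 = 28
h_9 = 58·28 + 29·64 + 50·95 + 70·58 + 96·1 = 67
h_10 = 58·67 + 29·28 + 50·64 + 70·95 + 96·58 = 37
h_11 = 58·37 + 29·67 + 50·28 + 70·64 + 96·95 = 77
h_12 = 58·77 + 29·37 + 50·67 + 70·28 + 96·64 = 18

18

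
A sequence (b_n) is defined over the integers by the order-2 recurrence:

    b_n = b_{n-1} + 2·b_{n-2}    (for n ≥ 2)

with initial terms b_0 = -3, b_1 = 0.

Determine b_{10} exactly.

-1026

b_2 = 1·0 + 2·-3 = -6
b_3 = 1·-6 + 2·0 = -6
b_4 = 1·-6 + 2·-6 = -18
b_5 = 1·-18 + 2·-6 = -30
b_6 = 1·-30 + 2·-18 = -66
b_7 = 1·-66 + 2·-30 = -126
b_8 = 1·-126 + 2·-66 = -258
b_9 = 1·-258 + 2·-126 = -510
b_10 = 1·-510 + 2·-258 = -1026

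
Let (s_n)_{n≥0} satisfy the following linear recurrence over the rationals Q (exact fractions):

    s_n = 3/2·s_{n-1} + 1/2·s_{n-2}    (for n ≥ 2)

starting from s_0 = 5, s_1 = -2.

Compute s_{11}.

-169099/1024

s_2 = 3/2·-2 + 1/2·5 = -1/2
s_3 = 3/2·-1/2 + 1/2·-2 = -7/4
s_4 = 3/2·-7/4 + 1/2·-1/2 = -23/8
s_5 = 3/2·-23/8 + 1/2·-7/4 = -83/16
s_6 = 3/2·-83/16 + 1/2·-23/8 = -295/32
s_7 = 3/2·-295/32 + 1/2·-83/16 = -1051/64
s_8 = 3/2·-1051/64 + 1/2·-295/32 = -3743/128
s_9 = 3/2·-3743/128 + 1/2·-1051/64 = -13331/256
s_10 = 3/2·-13331/256 + 1/2·-3743/128 = -47479/512
s_11 = 3/2·-47479/512 + 1/2·-13331/256 = -169099/1024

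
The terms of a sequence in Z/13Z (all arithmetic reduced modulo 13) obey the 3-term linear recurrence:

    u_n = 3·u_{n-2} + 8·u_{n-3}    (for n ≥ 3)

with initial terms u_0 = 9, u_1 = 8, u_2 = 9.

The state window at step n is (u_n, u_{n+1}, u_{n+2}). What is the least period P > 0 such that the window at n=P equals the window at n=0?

168

n=0: window = (9, 8, 9)
n=1: window = (8, 9, 5)
n=2: window = (9, 5, 0)
n=3: window = (5, 0, 9)
n=4: window = (0, 9, 1)
n=5: window = (9, 1, 1)
n=6: window = (1, 1, 10)
n=7: window = (1, 10, 11)
n=8: window = (10, 11, 12)
n=9: window = (11, 12, 9)
n=10: window = (12, 9, 7)
n=11: window = (9, 7, 6)
n=12: window = (7, 6, 2)
n=13: window = (6, 2, 9)
n=14: window = (2, 9, 2)
n=15: window = (9, 2, 4)
n=16: window = (2, 4, 0)
n=17: window = (4, 0, 2)
n=18: window = (0, 2, 6)
n=19: window = (2, 6, 6)
n=20: window = (6, 6, 8)
n=21: window = (6, 8, 1)
n=22: window = (8, 1, 7)
n=23: window = (1, 7, 2)
n=24: window = (7, 2, 3)
n=25: window = (2, 3, 10)
n=26: window = (3, 10, 12)
n=27: window = (10, 12, 2)
n=28: window = (12, 2, 12)
n=29: window = (2, 12, 11)
n=30: window = (12, 11, 0)
n=31: window = (11, 0, 12)
n=32: window = (0, 12, 10)
n=33: window = (12, 10, 10)
n=34: window = (10, 10, 9)
n=35: window = (10, 9, 6)
n=36: window = (9, 6, 3)
n=37: window = (6, 3, 12)
n=38: window = (3, 12, 5)
n=39: window = (12, 5, 8)
n=40: window = (5, 8, 7)
…
n=166: window = (12, 1, 9)
n=167: window = (1, 9, 8)
n=168: window = (9, 8, 9)
window at n=168 equals window at n=0 → period = 168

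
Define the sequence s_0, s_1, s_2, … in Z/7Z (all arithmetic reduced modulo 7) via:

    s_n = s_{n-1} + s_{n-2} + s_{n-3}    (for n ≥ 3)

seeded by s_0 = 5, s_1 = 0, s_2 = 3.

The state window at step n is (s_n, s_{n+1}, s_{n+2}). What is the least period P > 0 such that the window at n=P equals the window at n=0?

48

n=0: window = (5, 0, 3)
n=1: window = (0, 3, 1)
n=2: window = (3, 1, 4)
n=3: window = (1, 4, 1)
n=4: window = (4, 1, 6)
n=5: window = (1, 6, 4)
n=6: window = (6, 4, 4)
n=7: window = (4, 4, 0)
n=8: window = (4, 0, 1)
n=9: window = (0, 1, 5)
n=10: window = (1, 5, 6)
n=11: window = (5, 6, 5)
n=12: window = (6, 5, 2)
n=13: window = (5, 2, 6)
n=14: window = (2, 6, 6)
n=15: window = (6, 6, 0)
n=16: window = (6, 0, 5)
n=17: window = (0, 5, 4)
n=18: window = (5, 4, 2)
n=19: window = (4, 2, 4)
n=20: window = (2, 4, 3)
n=21: window = (4, 3, 2)
n=22: window = (3, 2, 2)
n=23: window = (2, 2, 0)
n=24: window = (2, 0, 4)
n=25: window = (0, 4, 6)
n=26: window = (4, 6, 3)
n=27: window = (6, 3, 6)
n=28: window = (3, 6, 1)
n=29: window = (6, 1, 3)
n=30: window = (1, 3, 3)
n=31: window = (3, 3, 0)
n=32: window = (3, 0, 6)
n=33: window = (0, 6, 2)
n=34: window = (6, 2, 1)
n=35: window = (2, 1, 2)
n=36: window = (1, 2, 5)
n=37: window = (2, 5, 1)
n=38: window = (5, 1, 1)
n=39: window = (1, 1, 0)
n=40: window = (1, 0, 2)
…
n=46: window = (4, 5, 5)
n=47: window = (5, 5, 0)
n=48: window = (5, 0, 3)
window at n=48 equals window at n=0 → period = 48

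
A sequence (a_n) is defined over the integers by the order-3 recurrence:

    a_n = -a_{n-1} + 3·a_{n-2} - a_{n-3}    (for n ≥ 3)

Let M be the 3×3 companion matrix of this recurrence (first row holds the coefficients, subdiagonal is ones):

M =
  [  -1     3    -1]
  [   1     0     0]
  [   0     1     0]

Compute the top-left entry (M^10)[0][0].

(M^10)[0][0] is the top entry after applying M 10 times to the unit state (1, 0, 0). Equivalently it is h_{12} for the auxiliary sequence (h_n) obeying the same recurrence with h_2 = 1 and h_i = 0 for 0 ≤ i < 2:
h_3 = -1·1 + 3·0 + -1·0 = -1
h_4 = -1·-1 + 3·1 + -1·0 = 4
h_5 = -1·4 + 3·-1 + -1·1 = -8
h_6 = -1·-8 + 3·4 + -1·-1 = 21
h_7 = -1·21 + 3·-8 + -1·4 = -49
h_8 = -1·-49 + 3·21 + -1·-8 = 120
h_9 = -1·120 + 3·-49 + -1·21 = -288
h_10 = -1·-288 + 3·120 + -1·-49 = 697
h_11 = -1·697 + 3·-288 + -1·120 = -1681
h_12 = -1·-1681 + 3·697 + -1·-288 = 4060

4060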